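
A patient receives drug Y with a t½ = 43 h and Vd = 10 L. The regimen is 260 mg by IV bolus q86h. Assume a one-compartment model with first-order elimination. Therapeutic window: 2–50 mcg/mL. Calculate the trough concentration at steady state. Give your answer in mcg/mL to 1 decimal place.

8.7 mcg/mL

The dosing interval is 2 half-lives, so f = 2^(−2) = 0.25.
At steady state, R = 1/(1 − 0.25) = 4/3.
Single-dose peak C₀ = D/Vd = 260/10 = 26 mcg/mL.
Steady-state peak Cmax,ss = C₀·R = 26 × 4/3 ≈ 34.667 mcg/mL.
Steady-state trough Cmin,ss = Cmax,ss·f ≈ 34.667 × 0.25 ≈ 8.667 mcg/mL.
Trough 8.7 mcg/mL vs MEC 2 mcg/mL: adequate.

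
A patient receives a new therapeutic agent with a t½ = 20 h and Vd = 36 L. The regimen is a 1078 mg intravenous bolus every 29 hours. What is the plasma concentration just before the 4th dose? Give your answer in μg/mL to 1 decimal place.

16.4 μg/mL

f = (1/2)^(τ/t½) = (1/2)^(29/20) ≈ 0.3660.
C₀ = D/Vd = 1078/36 ≈ 29.944 μg/mL.
Before the 4th dose, 3 doses have been given. Superposition: Cmin = C₀·(f + f² + … + f^3).
≈ 29.944 × (0.3660 + 0.1340 + 0.0490) ≈ 29.944 × 0.5490 ≈ 16.439 μg/mL.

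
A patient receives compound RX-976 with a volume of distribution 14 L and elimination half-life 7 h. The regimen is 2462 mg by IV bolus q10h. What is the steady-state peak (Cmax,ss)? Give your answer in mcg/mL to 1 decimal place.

279.8 mcg/mL

Over one 10-h interval, 10/7 ≈ 1.4286 half-lives elapse, leaving f ≈ 0.3715 of each dose.
Accumulation ratio R = 1/(1 − f) ≈ 1/0.6285 ≈ 1.5911.
Single-dose peak C₀ = D/Vd = 2462/14 ≈ 175.857 mcg/mL.
Steady-state peak Cmax,ss = C₀·R ≈ 175.857 × 1.5911 ≈ 279.806 mcg/mL.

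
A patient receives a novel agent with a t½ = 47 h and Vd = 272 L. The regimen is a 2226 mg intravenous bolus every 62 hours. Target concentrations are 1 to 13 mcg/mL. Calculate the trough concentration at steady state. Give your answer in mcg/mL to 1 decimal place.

τ/t½ = 62/47 ≈ 1.3191, so fraction remaining f = (1/2)^(62/47) ≈ 0.4008.
Accumulation ratio R = 1/(1 − f) ≈ 1/0.5992 ≈ 1.6689.
Each bolus raises the concentration by D/Vd = 2226/272 ≈ 8.184 mcg/mL.
Cmax,ss = C₀/(1 − f) ≈ 8.184/0.5992 ≈ 13.658 mcg/mL.
Steady-state trough Cmin,ss = Cmax,ss·f ≈ 13.658 × 0.4008 ≈ 5.474 mcg/mL.
Trough 5.5 mcg/mL vs MEC 1 mcg/mL: adequate.

5.5 mcg/mL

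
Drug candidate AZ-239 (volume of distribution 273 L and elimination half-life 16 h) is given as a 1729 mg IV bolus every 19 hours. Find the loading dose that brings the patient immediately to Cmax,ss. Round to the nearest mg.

3082 mg

f = (1/2)^(19/16) ≈ 0.439063; accumulation ratio R = 1/(1−f) ≈ 1.78273.
Loading dose to hit Cmax,ss on first dose: D_load = D_maint·R ≈ 1729 × 1.78273 ≈ 3082.34 mg.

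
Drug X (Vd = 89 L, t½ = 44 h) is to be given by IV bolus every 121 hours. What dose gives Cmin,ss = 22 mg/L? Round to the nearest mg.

τ/t½ = 121/44 ≈ 2.75, so f = (1/2)^(121/44) ≈ 0.148651.
Cmin,ss = (D/Vd)·f/(1−f), so D = Cmin,ss·Vd·(1−f)/f.
D = 22 × 89 × (1−f)/f ≈ 22 × 89 × 5.72717 ≈ 11213.80 mg.

11214 mg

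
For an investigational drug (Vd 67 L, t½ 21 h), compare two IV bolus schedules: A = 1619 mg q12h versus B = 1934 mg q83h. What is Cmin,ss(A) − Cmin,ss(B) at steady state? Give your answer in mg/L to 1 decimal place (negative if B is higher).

47.7 mg/L

Regimen A: f = (1/2)^(12/21) ≈ 0.6730; Cmin,ss = (1619/67)·f/(1−f) ≈ 49.732 mg/L.
Regimen B: f = (1/2)^(83/21) ≈ 0.0646; Cmin,ss = (1934/67)·f/(1−f) ≈ 1.994 mg/L.
Difference ≈ 49.732 − 1.994 ≈ 47.738 mg/L.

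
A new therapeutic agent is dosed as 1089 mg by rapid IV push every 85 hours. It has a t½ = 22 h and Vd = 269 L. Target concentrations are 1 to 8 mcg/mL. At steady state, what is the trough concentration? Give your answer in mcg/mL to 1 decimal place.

k = ln2/t½ = ln2/22 ≈ 0.031507 h⁻¹; fraction remaining f = e^(−kτ) = e^(−0.031507×85) ≈ 0.0687.
At steady state, accumulation factor R = 1/(1 − e^(−kτ)) ≈ 1.0738.
Each bolus raises the concentration by D/Vd = 1089/269 ≈ 4.048 mcg/mL.
Cmax,ss = C₀/(1 − f) ≈ 4.048/0.9313 ≈ 4.347 mcg/mL.
Steady-state trough Cmin,ss = Cmax,ss·f ≈ 4.347 × 0.0687 ≈ 0.299 mcg/mL.
Trough 0.3 mcg/mL vs MEC 1 mcg/mL: subtherapeutic.

0.3 mcg/mL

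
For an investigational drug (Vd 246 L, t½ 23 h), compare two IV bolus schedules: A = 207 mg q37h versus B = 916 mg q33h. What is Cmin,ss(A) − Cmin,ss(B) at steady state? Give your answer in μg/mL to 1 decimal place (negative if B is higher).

-1.8 μg/mL

Regimen A: f = (1/2)^(37/23) ≈ 0.3279; Cmin,ss = (207/246)·f/(1−f) ≈ 0.411 μg/mL.
Regimen B: f = (1/2)^(33/23) ≈ 0.3699; Cmin,ss = (916/246)·f/(1−f) ≈ 2.186 μg/mL.
Difference ≈ 0.411 − 2.186 ≈ -1.775 μg/mL.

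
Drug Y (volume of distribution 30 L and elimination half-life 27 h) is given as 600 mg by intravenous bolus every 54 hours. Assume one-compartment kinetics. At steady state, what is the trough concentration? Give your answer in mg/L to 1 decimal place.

6.7 mg/L

The dosing interval is 2 half-lives, so f = 2^(−2) = 0.25.
Accumulation ratio R = 1/(1 − f) = 1/0.75 = 4/3.
Single-dose peak C₀ = D/Vd = 600/30 = 20 mg/L.
Steady-state peak Cmax,ss = C₀·R = 20 × 4/3 ≈ 26.667 mg/L.
Steady-state trough Cmin,ss = Cmax,ss·f ≈ 26.667 × 0.25 ≈ 6.667 mg/L.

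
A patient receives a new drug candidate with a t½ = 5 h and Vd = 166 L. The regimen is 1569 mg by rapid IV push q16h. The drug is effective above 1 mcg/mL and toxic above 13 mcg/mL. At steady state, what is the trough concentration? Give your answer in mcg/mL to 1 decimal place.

1.2 mcg/mL

k = ln2/t½ = ln2/5 ≈ 0.138629 h⁻¹; fraction remaining f = e^(−kτ) = e^(−0.138629×16) ≈ 0.1088.
Each bolus raises the concentration by D/Vd = 1569/166 ≈ 9.452 mcg/mL.
Steady-state trough Cmin,ss = C₀·f/(1−f) ≈ 9.452 × 0.1088/0.8912 ≈ 1.154 mcg/mL.
Trough 1.2 mcg/mL vs MEC 1 mcg/mL: adequate.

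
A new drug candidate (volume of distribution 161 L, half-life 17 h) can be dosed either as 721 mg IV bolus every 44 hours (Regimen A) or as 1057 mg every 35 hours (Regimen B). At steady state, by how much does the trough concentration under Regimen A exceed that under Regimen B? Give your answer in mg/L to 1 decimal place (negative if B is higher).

-1.2 mg/L

Regimen A: f = (1/2)^(44/17) ≈ 0.1663; Cmin,ss = (721/161)·f/(1−f) ≈ 0.893 mg/L.
Regimen B: f = (1/2)^(35/17) ≈ 0.2400; Cmin,ss = (1057/161)·f/(1−f) ≈ 2.073 mg/L.
Difference ≈ 0.893 − 2.073 ≈ -1.180 mg/L.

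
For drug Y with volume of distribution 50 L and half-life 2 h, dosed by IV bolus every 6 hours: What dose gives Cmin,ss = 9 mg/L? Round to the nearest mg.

τ/t½ = 6/2 ≈ 3, so f = (1/2)^(6/2) ≈ 0.125000.
Cmin,ss = (D/Vd)·f/(1−f), so D = Cmin,ss·Vd·(1−f)/f.
D = 9 × 50 × (1−f)/f ≈ 9 × 50 × 7.00000 ≈ 3150.00 mg.

3150 mg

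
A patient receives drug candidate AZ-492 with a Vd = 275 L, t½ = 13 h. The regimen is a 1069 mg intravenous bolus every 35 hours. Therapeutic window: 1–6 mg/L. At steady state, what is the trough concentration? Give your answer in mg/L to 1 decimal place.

k = ln2/t½ = ln2/13 ≈ 0.053319 h⁻¹; fraction remaining f = e^(−kτ) = e^(−0.053319×35) ≈ 0.1547.
At steady state, accumulation factor R = 1/(1 − e^(−kτ)) ≈ 1.1830.
Each bolus raises the concentration by D/Vd = 1069/275 ≈ 3.887 mg/L.
Cmax,ss = C₀/(1 − f) ≈ 3.887/0.8453 ≈ 4.598 mg/L.
One interval later, Cmin,ss = Cmax,ss·e^(−kτ) ≈ 4.598 × 0.1547 ≈ 0.711 mg/L.
Trough 0.7 mg/L vs MEC 1 mg/L: subtherapeutic.

0.7 mg/L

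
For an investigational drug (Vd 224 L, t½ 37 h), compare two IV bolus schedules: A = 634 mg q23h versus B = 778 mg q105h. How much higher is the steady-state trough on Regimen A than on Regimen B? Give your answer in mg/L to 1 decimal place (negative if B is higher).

Regimen A: f = (1/2)^(23/37) ≈ 0.6499; Cmin,ss = (634/224)·f/(1−f) ≈ 5.254 mg/L.
Regimen B: f = (1/2)^(105/37) ≈ 0.1399; Cmin,ss = (778/224)·f/(1−f) ≈ 0.565 mg/L.
Difference ≈ 5.254 − 0.565 ≈ 4.689 mg/L.

4.7 mg/L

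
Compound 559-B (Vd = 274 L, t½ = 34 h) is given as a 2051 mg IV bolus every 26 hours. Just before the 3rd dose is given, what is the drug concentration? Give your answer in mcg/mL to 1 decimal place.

7.0 mcg/mL

f = (1/2)^(τ/t½) = (1/2)^(26/34) ≈ 0.5886.
C₀ = D/Vd = 2051/274 ≈ 7.485 mcg/mL.
Before the 3rd dose, 2 doses have been given. Superposition: Cmin = C₀·(f + f²).
≈ 7.485 × (0.5886 + 0.3464) ≈ 7.485 × 0.9350 ≈ 6.998 mcg/mL.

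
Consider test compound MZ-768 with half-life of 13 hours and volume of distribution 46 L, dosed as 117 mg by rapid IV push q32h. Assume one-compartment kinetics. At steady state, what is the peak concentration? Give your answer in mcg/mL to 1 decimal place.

k = ln2/t½ = ln2/13 ≈ 0.053319 h⁻¹; fraction remaining f = e^(−kτ) = e^(−0.053319×32) ≈ 0.1816.
Accumulation ratio R = 1/(1 − f) ≈ 1/0.8184 ≈ 1.2219.
Single-dose peak C₀ = D/Vd = 117/46 ≈ 2.543 mcg/mL.
Steady-state peak Cmax,ss = C₀·R ≈ 2.543 × 1.2219 ≈ 3.107 mcg/mL.

3.1 mcg/mL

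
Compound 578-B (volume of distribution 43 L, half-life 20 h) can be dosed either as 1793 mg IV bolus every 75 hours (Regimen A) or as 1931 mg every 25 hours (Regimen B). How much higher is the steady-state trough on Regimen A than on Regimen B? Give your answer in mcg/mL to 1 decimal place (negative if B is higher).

-29.2 mcg/mL

Regimen A: f = (1/2)^(75/20) ≈ 0.0743; Cmin,ss = (1793/43)·f/(1−f) ≈ 3.347 mcg/mL.
Regimen B: f = (1/2)^(25/20) ≈ 0.4204; Cmin,ss = (1931/43)·f/(1−f) ≈ 32.572 mcg/mL.
Difference ≈ 3.347 − 32.572 ≈ -29.225 mcg/mL.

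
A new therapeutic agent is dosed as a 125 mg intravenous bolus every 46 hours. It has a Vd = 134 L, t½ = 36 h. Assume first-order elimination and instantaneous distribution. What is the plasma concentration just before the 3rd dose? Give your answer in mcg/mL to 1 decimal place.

f = (1/2)^(τ/t½) = (1/2)^(46/36) ≈ 0.4124.
C₀ = D/Vd = 125/134 ≈ 0.933 mcg/mL.
Before the 3rd dose, 2 doses have been given. Superposition: Cmin = C₀·(f + f²).
≈ 0.933 × (0.4124 + 0.1701) ≈ 0.933 × 0.5825 ≈ 0.543 mcg/mL.

0.5 mcg/mL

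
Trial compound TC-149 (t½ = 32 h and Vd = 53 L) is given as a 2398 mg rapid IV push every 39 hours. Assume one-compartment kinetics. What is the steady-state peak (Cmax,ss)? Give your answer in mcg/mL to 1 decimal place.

79.3 mcg/mL

τ/t½ = 39/32 ≈ 1.2188, so fraction remaining f = (1/2)^(39/32) ≈ 0.4297.
At steady state, accumulation factor R = 1/(1 − e^(−kτ)) ≈ 1.7535.
Each bolus raises the concentration by D/Vd = 2398/53 ≈ 45.245 mcg/mL.
Cmax,ss = C₀/(1 − f) ≈ 45.245/0.5703 ≈ 79.335 mcg/mL.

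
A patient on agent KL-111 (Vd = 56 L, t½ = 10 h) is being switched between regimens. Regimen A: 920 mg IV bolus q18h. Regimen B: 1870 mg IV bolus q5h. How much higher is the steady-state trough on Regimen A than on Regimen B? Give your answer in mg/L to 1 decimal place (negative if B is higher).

Regimen A: f = (1/2)^(18/10) ≈ 0.2872; Cmin,ss = (920/56)·f/(1−f) ≈ 6.619 mg/L.
Regimen B: f = (1/2)^(5/10) ≈ 0.7071; Cmin,ss = (1870/56)·f/(1−f) ≈ 80.615 mg/L.
Difference ≈ 6.619 − 80.615 ≈ -73.996 mg/L.

-74.0 mg/L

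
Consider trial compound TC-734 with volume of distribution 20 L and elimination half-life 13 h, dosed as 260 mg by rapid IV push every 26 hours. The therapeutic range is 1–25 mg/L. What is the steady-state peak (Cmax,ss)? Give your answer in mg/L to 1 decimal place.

The dosing interval is 2 half-lives, so f = 2^(−2) = 0.25.
Accumulation ratio R = 1/(1 − f) = 1/0.75 = 4/3.
Single-dose peak C₀ = D/Vd = 260/20 = 13 mg/L.
Steady-state peak Cmax,ss = C₀·R = 13 × 4/3 ≈ 17.333 mg/L.
Peak 17.3 mg/L vs MTC 25 mg/L: below toxic threshold.

17.3 mg/L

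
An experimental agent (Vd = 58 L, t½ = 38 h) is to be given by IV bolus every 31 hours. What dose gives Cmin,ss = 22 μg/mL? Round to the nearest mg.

970 mg

τ/t½ = 31/38 ≈ 0.81579, so f = (1/2)^(31/38) ≈ 0.568098.
Cmin,ss = (D/Vd)·f/(1−f), so D = Cmin,ss·Vd·(1−f)/f.
D = 22 × 58 × (1−f)/f ≈ 22 × 58 × 0.76026 ≈ 970.09 mg.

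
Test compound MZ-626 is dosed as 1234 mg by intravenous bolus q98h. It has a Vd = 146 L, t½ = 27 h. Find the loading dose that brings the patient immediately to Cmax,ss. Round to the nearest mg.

f = (1/2)^(98/27) ≈ 0.080793; accumulation ratio R = 1/(1−f) ≈ 1.08789.
Loading dose to hit Cmax,ss on first dose: D_load = D_maint·R ≈ 1234 × 1.08789 ≈ 1342.46 mg.

1342 mg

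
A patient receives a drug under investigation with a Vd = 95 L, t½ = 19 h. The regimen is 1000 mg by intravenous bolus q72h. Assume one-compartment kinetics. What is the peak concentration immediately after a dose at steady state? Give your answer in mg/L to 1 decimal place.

τ/t½ = 72/19 ≈ 3.7895, so fraction remaining f = (1/2)^(72/19) ≈ 0.0723.
Accumulation ratio R = 1/(1 − f) ≈ 1/0.9277 ≈ 1.0779.
Single-dose peak C₀ = D/Vd = 1000/95 ≈ 10.526 mg/L.
Steady-state peak Cmax,ss = C₀·R ≈ 10.526 × 1.0779 ≈ 11.346 mg/L.

11.3 mg/L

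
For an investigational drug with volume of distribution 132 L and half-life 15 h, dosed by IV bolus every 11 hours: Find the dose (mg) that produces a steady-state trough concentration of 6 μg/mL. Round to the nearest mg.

525 mg

τ/t½ = 11/15 ≈ 0.73333, so f = (1/2)^(11/15) ≈ 0.601513.
Cmin,ss = (D/Vd)·f/(1−f), so D = Cmin,ss·Vd·(1−f)/f.
D = 6 × 132 × (1−f)/f ≈ 6 × 132 × 0.66247 ≈ 524.68 mg.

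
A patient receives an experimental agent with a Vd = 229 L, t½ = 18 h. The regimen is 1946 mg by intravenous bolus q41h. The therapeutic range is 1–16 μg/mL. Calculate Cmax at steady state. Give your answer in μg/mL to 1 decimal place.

10.7 μg/mL

τ/t½ = 41/18 ≈ 2.2778, so fraction remaining f = (1/2)^(41/18) ≈ 0.2062.
At steady state, accumulation factor R = 1/(1 − e^(−kτ)) ≈ 1.2598.
Single-dose peak C₀ = D/Vd = 1946/229 ≈ 8.498 μg/mL.
Steady-state peak Cmax,ss = C₀·R ≈ 8.498 × 1.2598 ≈ 10.706 μg/mL.
Peak 10.7 μg/mL vs MTC 16 μg/mL: below toxic threshold.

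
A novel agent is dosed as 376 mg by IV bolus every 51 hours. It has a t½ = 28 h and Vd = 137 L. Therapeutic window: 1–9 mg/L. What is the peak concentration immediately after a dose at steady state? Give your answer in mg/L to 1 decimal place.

k = ln2/t½ = ln2/28 ≈ 0.024755 h⁻¹; fraction remaining f = e^(−kτ) = e^(−0.024755×51) ≈ 0.2829.
At steady state, accumulation factor R = 1/(1 − e^(−kτ)) ≈ 1.3945.
Each bolus raises the concentration by D/Vd = 376/137 ≈ 2.745 mg/L.
Steady-state peak Cmax,ss = C₀·R ≈ 2.745 × 1.3945 ≈ 3.828 mg/L.
Peak 3.8 mg/L vs MTC 9 mg/L: below toxic threshold.

3.8 mg/L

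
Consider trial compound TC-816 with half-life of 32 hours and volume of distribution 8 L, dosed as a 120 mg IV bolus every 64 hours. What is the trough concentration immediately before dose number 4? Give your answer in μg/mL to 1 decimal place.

f = (1/2)^(τ/t½) = (1/2)^(64/32) ≈ 0.2500.
C₀ = D/Vd = 120/8 ≈ 15.000 μg/mL.
Before the 4th dose, 3 doses have been given. Superposition: Cmin = C₀·(f + f² + … + f^3).
≈ 15.000 × (0.2500 + 0.0625 + 0.0156) ≈ 15.000 × 0.3281 ≈ 4.921 μg/mL.

4.9 μg/mL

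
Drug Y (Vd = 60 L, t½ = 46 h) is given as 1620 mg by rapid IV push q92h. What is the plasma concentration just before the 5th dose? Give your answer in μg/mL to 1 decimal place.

9.0 μg/mL

f = (1/2)^(τ/t½) = (1/2)^(92/46) ≈ 0.2500.
C₀ = D/Vd = 1620/60 ≈ 27.000 μg/mL.
Before the 5th dose, 4 doses have been given. Superposition: Cmin = C₀·(f + f² + … + f^4).
≈ 27.000 × (0.2500 + 0.0625 + 0.0156 + 0.0039) ≈ 27.000 × 0.3320 ≈ 8.964 μg/mL.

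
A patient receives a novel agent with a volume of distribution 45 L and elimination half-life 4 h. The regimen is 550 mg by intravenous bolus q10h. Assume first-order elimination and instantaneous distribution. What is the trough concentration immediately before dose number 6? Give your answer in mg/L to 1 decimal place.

f = (1/2)^(τ/t½) = (1/2)^(10/4) ≈ 0.1768.
C₀ = D/Vd = 550/45 ≈ 12.222 mg/L.
Before the 6th dose, 5 doses have been given. Superposition: Cmin = C₀·(f + f² + … + f^5).
≈ 12.222 × (0.1768 + 0.0313 + 0.0055 + 0.0010 + 0.0002) ≈ 12.222 × 0.2148 ≈ 2.625 mg/L.

2.6 mg/L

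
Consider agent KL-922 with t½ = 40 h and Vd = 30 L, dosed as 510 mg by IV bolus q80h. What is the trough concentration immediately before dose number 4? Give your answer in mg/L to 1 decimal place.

5.6 mg/L

f = (1/2)^(τ/t½) = (1/2)^(80/40) ≈ 0.2500.
C₀ = D/Vd = 510/30 ≈ 17.000 mg/L.
Before the 4th dose, 3 doses have been given. Superposition: Cmin = C₀·(f + f² + … + f^3).
≈ 17.000 × (0.2500 + 0.0625 + 0.0156) ≈ 17.000 × 0.3281 ≈ 5.578 mg/L.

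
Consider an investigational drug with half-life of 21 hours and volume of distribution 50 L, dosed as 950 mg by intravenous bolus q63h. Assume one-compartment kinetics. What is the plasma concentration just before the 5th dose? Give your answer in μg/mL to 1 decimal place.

2.7 μg/mL

f = (1/2)^(τ/t½) = (1/2)^(63/21) ≈ 0.1250.
C₀ = D/Vd = 950/50 ≈ 19.000 μg/mL.
Before the 5th dose, 4 doses have been given. Superposition: Cmin = C₀·(f + f² + … + f^4).
≈ 19.000 × (0.1250 + 0.0156 + 0.0020 + 0.0002) ≈ 19.000 × 0.1428 ≈ 2.713 μg/mL.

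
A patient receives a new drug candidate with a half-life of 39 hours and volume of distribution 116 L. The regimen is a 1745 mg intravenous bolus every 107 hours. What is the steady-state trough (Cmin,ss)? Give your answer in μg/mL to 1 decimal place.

k = ln2/t½ = ln2/39 ≈ 0.017773 h⁻¹; fraction remaining f = e^(−kτ) = e^(−0.017773×107) ≈ 0.1493.
Each bolus raises the concentration by D/Vd = 1745/116 ≈ 15.043 μg/mL.
Steady-state trough Cmin,ss = C₀·f/(1−f) ≈ 15.043 × 0.1493/0.8507 ≈ 2.640 μg/mL.

2.6 μg/mL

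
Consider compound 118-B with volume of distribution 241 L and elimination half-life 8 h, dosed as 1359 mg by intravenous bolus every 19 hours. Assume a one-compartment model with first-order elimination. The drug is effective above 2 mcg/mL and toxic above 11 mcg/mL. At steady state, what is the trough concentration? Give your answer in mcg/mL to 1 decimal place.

1.3 mcg/mL

Over one 19-h interval, 19/8 ≈ 2.375 half-lives elapse, leaving f ≈ 0.1928 of each dose.
At steady state, accumulation factor R = 1/(1 − e^(−kτ)) ≈ 1.2389.
Each bolus raises the concentration by D/Vd = 1359/241 ≈ 5.639 mcg/mL.
Steady-state peak Cmax,ss = C₀·R ≈ 5.639 × 1.2389 ≈ 6.986 mcg/mL.
Steady-state trough Cmin,ss = Cmax,ss·f ≈ 6.986 × 0.1928 ≈ 1.347 mcg/mL.
Trough 1.3 mcg/mL vs MEC 2 mcg/mL: subtherapeutic.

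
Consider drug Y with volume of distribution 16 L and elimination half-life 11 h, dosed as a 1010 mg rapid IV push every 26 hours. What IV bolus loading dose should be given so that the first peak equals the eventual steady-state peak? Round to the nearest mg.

1254 mg

f = (1/2)^(26/11) ≈ 0.194301; accumulation ratio R = 1/(1−f) ≈ 1.24116.
Loading dose to hit Cmax,ss on first dose: D_load = D_maint·R ≈ 1010 × 1.24116 ≈ 1253.57 mg.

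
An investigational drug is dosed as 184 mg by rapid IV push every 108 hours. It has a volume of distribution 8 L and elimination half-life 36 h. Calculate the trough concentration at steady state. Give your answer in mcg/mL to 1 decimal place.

The dosing interval is 3 half-lives, so f = 2^(−3) = 0.125.
Accumulation ratio R = 1/(1 − f) = 1/0.875 = 8/7.
Single-dose peak C₀ = D/Vd = 184/8 = 23 mcg/mL.
Steady-state peak Cmax,ss = C₀·R = 23 × 8/7 ≈ 26.286 mcg/mL.
Steady-state trough Cmin,ss = Cmax,ss·f ≈ 26.286 × 0.125 ≈ 3.286 mcg/mL.

3.3 mcg/mL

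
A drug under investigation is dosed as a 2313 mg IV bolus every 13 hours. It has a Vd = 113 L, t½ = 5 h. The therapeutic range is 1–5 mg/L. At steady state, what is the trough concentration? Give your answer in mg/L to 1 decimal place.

4.0 mg/L

τ/t½ = 13/5 ≈ 2.6, so fraction remaining f = (1/2)^(13/5) ≈ 0.1649.
Accumulation ratio R = 1/(1 − f) ≈ 1/0.8351 ≈ 1.1975.
Single-dose peak C₀ = D/Vd = 2313/113 ≈ 20.469 mg/L.
Cmax,ss = C₀/(1 − f) ≈ 20.469/0.8351 ≈ 24.511 mg/L.
One interval later, Cmin,ss = Cmax,ss·e^(−kτ) ≈ 24.511 × 0.1649 ≈ 4.042 mg/L.
Trough 4.0 mg/L vs MEC 1 mg/L: adequate.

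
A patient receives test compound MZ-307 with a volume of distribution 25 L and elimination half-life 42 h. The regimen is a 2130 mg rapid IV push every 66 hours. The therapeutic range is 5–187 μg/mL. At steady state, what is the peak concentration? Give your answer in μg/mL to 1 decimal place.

k = ln2/t½ = ln2/42 ≈ 0.016504 h⁻¹; fraction remaining f = e^(−kτ) = e^(−0.016504×66) ≈ 0.3365.
At steady state, accumulation factor R = 1/(1 − e^(−kτ)) ≈ 1.5072.
Each bolus raises the concentration by D/Vd = 2130/25 ≈ 85.200 μg/mL.
Steady-state peak Cmax,ss = C₀·R ≈ 85.200 × 1.5072 ≈ 128.413 μg/mL.
Peak 128.4 μg/mL vs MTC 187 μg/mL: below toxic threshold.

128.4 μg/mL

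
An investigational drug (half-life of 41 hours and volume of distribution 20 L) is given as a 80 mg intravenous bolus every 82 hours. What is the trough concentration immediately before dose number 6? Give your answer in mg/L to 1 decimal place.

f = (1/2)^(τ/t½) = (1/2)^(82/41) ≈ 0.2500.
C₀ = D/Vd = 80/20 ≈ 4.000 mg/L.
Before the 6th dose, 5 doses have been given. Superposition: Cmin = C₀·(f + f² + … + f^5).
≈ 4.000 × (0.2500 + 0.0625 + 0.0156 + 0.0039 + 0.0010) ≈ 4.000 × 0.3330 ≈ 1.332 mg/L.

1.3 mg/L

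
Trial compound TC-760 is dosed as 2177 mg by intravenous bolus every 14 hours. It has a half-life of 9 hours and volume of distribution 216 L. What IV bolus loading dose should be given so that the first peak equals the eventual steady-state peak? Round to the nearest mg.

f = (1/2)^(14/9) ≈ 0.340198; accumulation ratio R = 1/(1−f) ≈ 1.51561.
Loading dose to hit Cmax,ss on first dose: D_load = D_maint·R ≈ 2177 × 1.51561 ≈ 3299.48 mg.

3299 mg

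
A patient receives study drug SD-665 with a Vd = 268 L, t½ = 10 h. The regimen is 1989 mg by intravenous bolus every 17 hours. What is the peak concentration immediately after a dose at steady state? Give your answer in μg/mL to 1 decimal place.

k = ln2/t½ = ln2/10 ≈ 0.069315 h⁻¹; fraction remaining f = e^(−kτ) = e^(−0.069315×17) ≈ 0.3078.
At steady state, accumulation factor R = 1/(1 − e^(−kτ)) ≈ 1.4447.
Each bolus raises the concentration by D/Vd = 1989/268 ≈ 7.422 μg/mL.
Cmax,ss = C₀/(1 − f) ≈ 7.422/0.6922 ≈ 10.722 μg/mL.

10.7 μg/mL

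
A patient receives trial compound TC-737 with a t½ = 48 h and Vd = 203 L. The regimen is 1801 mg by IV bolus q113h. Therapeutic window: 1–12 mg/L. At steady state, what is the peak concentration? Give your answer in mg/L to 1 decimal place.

Over one 113-h interval, 113/48 ≈ 2.3542 half-lives elapse, leaving f ≈ 0.1956 of each dose.
Accumulation ratio R = 1/(1 − f) ≈ 1/0.8044 ≈ 1.2432.
Single-dose peak C₀ = D/Vd = 1801/203 ≈ 8.872 mg/L.
Steady-state peak Cmax,ss = C₀·R ≈ 8.872 × 1.2432 ≈ 11.030 mg/L.
Peak 11.0 mg/L vs MTC 12 mg/L: below toxic threshold.

11.0 mg/L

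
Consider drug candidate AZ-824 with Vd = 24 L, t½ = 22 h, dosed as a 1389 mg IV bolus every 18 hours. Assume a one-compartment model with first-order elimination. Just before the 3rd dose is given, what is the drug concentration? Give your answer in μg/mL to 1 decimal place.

f = (1/2)^(τ/t½) = (1/2)^(18/22) ≈ 0.5672.
C₀ = D/Vd = 1389/24 ≈ 57.875 μg/mL.
Before the 3rd dose, 2 doses have been given. Superposition: Cmin = C₀·(f + f²).
≈ 57.875 × (0.5672 + 0.3217) ≈ 57.875 × 0.8889 ≈ 51.445 μg/mL.

51.4 μg/mL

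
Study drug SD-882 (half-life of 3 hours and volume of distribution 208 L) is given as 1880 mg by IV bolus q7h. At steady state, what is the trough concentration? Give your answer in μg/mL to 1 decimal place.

τ/t½ = 7/3 ≈ 2.3333, so fraction remaining f = (1/2)^(7/3) ≈ 0.1984.
Accumulation ratio R = 1/(1 − f) ≈ 1/0.8016 ≈ 1.2475.
Single-dose peak C₀ = D/Vd = 1880/208 ≈ 9.038 μg/mL.
Steady-state peak Cmax,ss = C₀·R ≈ 9.038 × 1.2475 ≈ 11.275 μg/mL.
One interval later, Cmin,ss = Cmax,ss·e^(−kτ) ≈ 11.275 × 0.1984 ≈ 2.237 μg/mL.

2.2 μg/mL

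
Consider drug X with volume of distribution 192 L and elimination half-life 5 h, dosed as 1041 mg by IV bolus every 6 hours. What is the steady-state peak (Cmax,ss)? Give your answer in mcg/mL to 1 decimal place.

τ/t½ = 6/5 ≈ 1.2, so fraction remaining f = (1/2)^(6/5) ≈ 0.4353.
Accumulation ratio R = 1/(1 − f) ≈ 1/0.5647 ≈ 1.7709.
Single-dose peak C₀ = D/Vd = 1041/192 ≈ 5.422 mcg/mL.
Steady-state peak Cmax,ss = C₀·R ≈ 5.422 × 1.7709 ≈ 9.602 mcg/mL.

9.6 mcg/mL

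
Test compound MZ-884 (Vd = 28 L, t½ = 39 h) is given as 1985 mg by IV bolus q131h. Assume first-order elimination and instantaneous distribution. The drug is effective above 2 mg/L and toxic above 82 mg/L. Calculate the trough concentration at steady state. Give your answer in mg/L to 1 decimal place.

Over one 131-h interval, 131/39 ≈ 3.359 half-lives elapse, leaving f ≈ 0.0975 of each dose.
At steady state, accumulation factor R = 1/(1 − e^(−kτ)) ≈ 1.1080.
Single-dose peak C₀ = D/Vd = 1985/28 ≈ 70.893 mg/L.
Cmax,ss = C₀/(1 − f) ≈ 70.893/0.9025 ≈ 78.552 mg/L.
One interval later, Cmin,ss = Cmax,ss·e^(−kτ) ≈ 78.552 × 0.0975 ≈ 7.659 mg/L.
Trough 7.7 mg/L vs MEC 2 mg/L: adequate.

7.7 mg/L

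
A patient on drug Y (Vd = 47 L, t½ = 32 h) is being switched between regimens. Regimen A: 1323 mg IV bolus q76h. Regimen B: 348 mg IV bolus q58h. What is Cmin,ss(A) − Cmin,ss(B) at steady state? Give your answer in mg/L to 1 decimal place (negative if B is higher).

3.8 mg/L

Regimen A: f = (1/2)^(76/32) ≈ 0.1928; Cmin,ss = (1323/47)·f/(1−f) ≈ 6.723 mg/L.
Regimen B: f = (1/2)^(58/32) ≈ 0.2847; Cmin,ss = (348/47)·f/(1−f) ≈ 2.947 mg/L.
Difference ≈ 6.723 − 2.947 ≈ 3.776 mg/L.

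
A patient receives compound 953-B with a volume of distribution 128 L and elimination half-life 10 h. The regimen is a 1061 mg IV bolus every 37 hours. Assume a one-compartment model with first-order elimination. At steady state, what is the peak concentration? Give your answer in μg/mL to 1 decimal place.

9.0 μg/mL

Over one 37-h interval, 37/10 ≈ 3.7 half-lives elapse, leaving f ≈ 0.0769 of each dose.
Accumulation ratio R = 1/(1 − f) ≈ 1/0.9231 ≈ 1.0833.
Each bolus raises the concentration by D/Vd = 1061/128 ≈ 8.289 μg/mL.
Cmax,ss = C₀/(1 − f) ≈ 8.289/0.9231 ≈ 8.980 μg/mL.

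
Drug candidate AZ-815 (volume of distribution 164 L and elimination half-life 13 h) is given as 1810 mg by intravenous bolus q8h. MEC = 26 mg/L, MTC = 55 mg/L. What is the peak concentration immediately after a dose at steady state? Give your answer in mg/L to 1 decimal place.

31.8 mg/L

Over one 8-h interval, 8/13 ≈ 0.61538 half-lives elapse, leaving f ≈ 0.6528 of each dose.
At steady state, accumulation factor R = 1/(1 − e^(−kτ)) ≈ 2.8802.
Single-dose peak C₀ = D/Vd = 1810/164 ≈ 11.037 mg/L.
Cmax,ss = C₀/(1 − f) ≈ 11.037/0.3472 ≈ 31.789 mg/L.
Peak 31.8 mg/L vs MTC 55 mg/L: below toxic threshold.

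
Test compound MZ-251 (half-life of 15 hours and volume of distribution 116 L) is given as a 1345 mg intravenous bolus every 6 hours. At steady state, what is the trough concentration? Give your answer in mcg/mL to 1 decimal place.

k = ln2/t½ = ln2/15 ≈ 0.046210 h⁻¹; fraction remaining f = e^(−kτ) = e^(−0.046210×6) ≈ 0.7579.
At steady state, accumulation factor R = 1/(1 − e^(−kτ)) ≈ 4.1305.
Each bolus raises the concentration by D/Vd = 1345/116 ≈ 11.595 mcg/mL.
Cmax,ss = C₀/(1 − f) ≈ 11.595/0.2421 ≈ 47.893 mcg/mL.
Steady-state trough Cmin,ss = Cmax,ss·f ≈ 47.893 × 0.7579 ≈ 36.298 mcg/mL.

36.3 mcg/mL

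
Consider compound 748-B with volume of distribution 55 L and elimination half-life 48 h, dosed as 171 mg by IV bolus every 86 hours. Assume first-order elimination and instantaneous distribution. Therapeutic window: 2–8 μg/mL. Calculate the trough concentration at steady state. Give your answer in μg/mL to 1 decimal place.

Over one 86-h interval, 86/48 ≈ 1.7917 half-lives elapse, leaving f ≈ 0.2888 of each dose.
Each bolus raises the concentration by D/Vd = 171/55 ≈ 3.109 μg/mL.
Steady-state trough Cmin,ss = C₀·f/(1−f) ≈ 3.109 × 0.2888/0.7112 ≈ 1.262 μg/mL.
Trough 1.3 μg/mL vs MEC 2 μg/mL: subtherapeutic.

1.3 μg/mL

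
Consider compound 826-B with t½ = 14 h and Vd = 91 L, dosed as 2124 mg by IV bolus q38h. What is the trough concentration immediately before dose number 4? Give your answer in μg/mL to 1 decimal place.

4.2 μg/mL

f = (1/2)^(τ/t½) = (1/2)^(38/14) ≈ 0.1524.
C₀ = D/Vd = 2124/91 ≈ 23.341 μg/mL.
Before the 4th dose, 3 doses have been given. Superposition: Cmin = C₀·(f + f² + … + f^3).
≈ 23.341 × (0.1524 + 0.0232 + 0.0035) ≈ 23.341 × 0.1791 ≈ 4.180 μg/mL.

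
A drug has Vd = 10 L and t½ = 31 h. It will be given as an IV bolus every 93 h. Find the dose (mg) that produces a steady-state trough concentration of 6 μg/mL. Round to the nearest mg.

τ/t½ = 93/31 ≈ 3, so f = (1/2)^(93/31) ≈ 0.125000.
Cmin,ss = (D/Vd)·f/(1−f), so D = Cmin,ss·Vd·(1−f)/f.
D = 6 × 10 × (1−f)/f ≈ 6 × 10 × 7.00000 ≈ 420.00 mg.

420 mg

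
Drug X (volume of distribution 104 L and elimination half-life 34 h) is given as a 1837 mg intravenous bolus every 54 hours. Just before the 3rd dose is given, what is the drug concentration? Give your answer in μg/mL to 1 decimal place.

f = (1/2)^(τ/t½) = (1/2)^(54/34) ≈ 0.3326.
C₀ = D/Vd = 1837/104 ≈ 17.663 μg/mL.
Before the 3rd dose, 2 doses have been given. Superposition: Cmin = C₀·(f + f²).
≈ 17.663 × (0.3326 + 0.1106) ≈ 17.663 × 0.4432 ≈ 7.828 μg/mL.

7.8 μg/mL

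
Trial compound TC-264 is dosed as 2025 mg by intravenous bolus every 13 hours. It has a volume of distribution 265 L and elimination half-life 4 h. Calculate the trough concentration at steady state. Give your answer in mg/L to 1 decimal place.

Over one 13-h interval, 13/4 ≈ 3.25 half-lives elapse, leaving f ≈ 0.1051 of each dose.
At steady state, accumulation factor R = 1/(1 − e^(−kτ)) ≈ 1.1174.
Single-dose peak C₀ = D/Vd = 2025/265 ≈ 7.642 mg/L.
Steady-state peak Cmax,ss = C₀·R ≈ 7.642 × 1.1174 ≈ 8.539 mg/L.
One interval later, Cmin,ss = Cmax,ss·e^(−kτ) ≈ 8.539 × 0.1051 ≈ 0.897 mg/L.

0.9 mg/L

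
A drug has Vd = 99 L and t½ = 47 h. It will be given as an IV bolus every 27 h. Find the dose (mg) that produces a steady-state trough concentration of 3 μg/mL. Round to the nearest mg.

τ/t½ = 27/47 ≈ 0.57447, so f = (1/2)^(27/47) ≈ 0.671534.
Cmin,ss = (D/Vd)·f/(1−f), so D = Cmin,ss·Vd·(1−f)/f.
D = 3 × 99 × (1−f)/f ≈ 3 × 99 × 0.48913 ≈ 145.27 mg.

145 mg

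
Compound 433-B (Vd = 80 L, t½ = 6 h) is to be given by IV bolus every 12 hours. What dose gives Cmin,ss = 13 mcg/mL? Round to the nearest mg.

τ/t½ = 12/6 ≈ 2, so f = (1/2)^(12/6) ≈ 0.250000.
Cmin,ss = (D/Vd)·f/(1−f), so D = Cmin,ss·Vd·(1−f)/f.
D = 13 × 80 × (1−f)/f ≈ 13 × 80 × 3.00000 ≈ 3120.00 mg.

3120 mg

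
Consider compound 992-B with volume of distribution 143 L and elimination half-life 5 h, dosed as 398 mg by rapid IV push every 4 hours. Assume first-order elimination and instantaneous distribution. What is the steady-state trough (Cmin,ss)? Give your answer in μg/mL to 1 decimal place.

3.8 μg/mL

Over one 4-h interval, 4/5 ≈ 0.8 half-lives elapse, leaving f ≈ 0.5743 of each dose.
Accumulation ratio R = 1/(1 − f) ≈ 1/0.4257 ≈ 2.3491.
Each bolus raises the concentration by D/Vd = 398/143 ≈ 2.783 μg/mL.
Cmax,ss = C₀/(1 − f) ≈ 2.783/0.4257 ≈ 6.537 μg/mL.
One interval later, Cmin,ss = Cmax,ss·e^(−kτ) ≈ 6.537 × 0.5743 ≈ 3.754 μg/mL.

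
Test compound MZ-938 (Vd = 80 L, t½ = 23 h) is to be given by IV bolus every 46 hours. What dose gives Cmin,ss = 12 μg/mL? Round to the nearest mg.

τ/t½ = 46/23 ≈ 2, so f = (1/2)^(46/23) ≈ 0.250000.
Cmin,ss = (D/Vd)·f/(1−f), so D = Cmin,ss·Vd·(1−f)/f.
D = 12 × 80 × (1−f)/f ≈ 12 × 80 × 3.00000 ≈ 2880.00 mg.

2880 mg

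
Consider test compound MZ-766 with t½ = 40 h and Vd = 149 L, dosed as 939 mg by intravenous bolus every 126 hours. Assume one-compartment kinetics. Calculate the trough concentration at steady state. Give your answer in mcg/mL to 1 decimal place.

k = ln2/t½ = ln2/40 ≈ 0.017329 h⁻¹; fraction remaining f = e^(−kτ) = e^(−0.017329×126) ≈ 0.1127.
Accumulation ratio R = 1/(1 − f) ≈ 1/0.8873 ≈ 1.1270.
Each bolus raises the concentration by D/Vd = 939/149 ≈ 6.302 mcg/mL.
Steady-state peak Cmax,ss = C₀·R ≈ 6.302 × 1.1270 ≈ 7.102 mcg/mL.
One interval later, Cmin,ss = Cmax,ss·e^(−kτ) ≈ 7.102 × 0.1127 ≈ 0.800 mcg/mL.

0.8 mcg/mL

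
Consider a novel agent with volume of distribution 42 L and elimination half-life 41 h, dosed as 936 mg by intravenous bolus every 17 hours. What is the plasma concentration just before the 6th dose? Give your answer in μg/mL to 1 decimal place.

f = (1/2)^(τ/t½) = (1/2)^(17/41) ≈ 0.7502.
C₀ = D/Vd = 936/42 ≈ 22.286 μg/mL.
Before the 6th dose, 5 doses have been given. Superposition: Cmin = C₀·(f + f² + … + f^5).
≈ 22.286 × (0.7502 + 0.5628 + 0.4222 + 0.3167 + 0.2376) ≈ 22.286 × 2.2895 ≈ 51.024 μg/mL.

51.0 μg/mL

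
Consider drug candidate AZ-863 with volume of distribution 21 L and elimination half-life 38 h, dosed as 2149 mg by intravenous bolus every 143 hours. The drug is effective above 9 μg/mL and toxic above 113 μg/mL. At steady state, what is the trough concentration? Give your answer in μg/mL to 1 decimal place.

Over one 143-h interval, 143/38 ≈ 3.7632 half-lives elapse, leaving f ≈ 0.0737 of each dose.
At steady state, accumulation factor R = 1/(1 − e^(−kτ)) ≈ 1.0796.
Each bolus raises the concentration by D/Vd = 2149/21 ≈ 102.333 μg/mL.
Steady-state peak Cmax,ss = C₀·R ≈ 102.333 × 1.0796 ≈ 110.479 μg/mL.
One interval later, Cmin,ss = Cmax,ss·e^(−kτ) ≈ 110.479 × 0.0737 ≈ 8.142 μg/mL.
Trough 8.1 μg/mL vs MEC 9 μg/mL: subtherapeutic.

8.1 μg/mL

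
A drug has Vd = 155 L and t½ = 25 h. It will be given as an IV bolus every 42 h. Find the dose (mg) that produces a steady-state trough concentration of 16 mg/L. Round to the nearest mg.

5467 mg

τ/t½ = 42/25 ≈ 1.68, so f = (1/2)^(42/25) ≈ 0.312083.
Cmin,ss = (D/Vd)·f/(1−f), so D = Cmin,ss·Vd·(1−f)/f.
D = 16 × 155 × (1−f)/f ≈ 16 × 155 × 2.20428 ≈ 5466.61 mg.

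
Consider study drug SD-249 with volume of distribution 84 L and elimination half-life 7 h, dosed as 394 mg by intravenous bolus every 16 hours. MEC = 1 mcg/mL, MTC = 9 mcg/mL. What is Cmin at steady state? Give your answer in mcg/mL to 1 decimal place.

1.2 mcg/mL

Over one 16-h interval, 16/7 ≈ 2.2857 half-lives elapse, leaving f ≈ 0.2051 of each dose.
At steady state, accumulation factor R = 1/(1 − e^(−kτ)) ≈ 1.2580.
Single-dose peak C₀ = D/Vd = 394/84 ≈ 4.690 mcg/mL.
Steady-state peak Cmax,ss = C₀·R ≈ 4.690 × 1.2580 ≈ 5.900 mcg/mL.
Steady-state trough Cmin,ss = Cmax,ss·f ≈ 5.900 × 0.2051 ≈ 1.210 mcg/mL.
Trough 1.2 mcg/mL vs MEC 1 mcg/mL: adequate.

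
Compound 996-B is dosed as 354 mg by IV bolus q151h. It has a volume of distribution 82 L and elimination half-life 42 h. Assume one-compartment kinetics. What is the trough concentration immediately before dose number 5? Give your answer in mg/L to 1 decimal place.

0.4 mg/L

f = (1/2)^(τ/t½) = (1/2)^(151/42) ≈ 0.0827.
C₀ = D/Vd = 354/82 ≈ 4.317 mg/L.
Before the 5th dose, 4 doses have been given. Superposition: Cmin = C₀·(f + f² + … + f^4).
≈ 4.317 × (0.0827 + 0.0068 + 0.0006 + 0.0000) ≈ 4.317 × 0.0901 ≈ 0.389 mg/L.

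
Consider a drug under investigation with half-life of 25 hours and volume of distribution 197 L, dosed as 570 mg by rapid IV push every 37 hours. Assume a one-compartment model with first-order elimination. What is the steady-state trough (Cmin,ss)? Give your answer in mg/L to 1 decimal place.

1.6 mg/L

k = ln2/t½ = ln2/25 ≈ 0.027726 h⁻¹; fraction remaining f = e^(−kτ) = e^(−0.027726×37) ≈ 0.3585.
Single-dose peak C₀ = D/Vd = 570/197 ≈ 2.893 mg/L.
Steady-state trough Cmin,ss = C₀·f/(1−f) ≈ 2.893 × 0.3585/0.6415 ≈ 1.617 mg/L.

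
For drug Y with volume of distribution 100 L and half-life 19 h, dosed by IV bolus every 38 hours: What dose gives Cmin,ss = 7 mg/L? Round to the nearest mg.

2100 mg

τ/t½ = 38/19 ≈ 2, so f = (1/2)^(38/19) ≈ 0.250000.
Cmin,ss = (D/Vd)·f/(1−f), so D = Cmin,ss·Vd·(1−f)/f.
D = 7 × 100 × (1−f)/f ≈ 7 × 100 × 3.00000 ≈ 2100.00 mg.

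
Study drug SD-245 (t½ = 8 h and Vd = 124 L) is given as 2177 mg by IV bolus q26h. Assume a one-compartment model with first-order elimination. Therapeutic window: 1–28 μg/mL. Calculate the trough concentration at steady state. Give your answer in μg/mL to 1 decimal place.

Over one 26-h interval, 26/8 ≈ 3.25 half-lives elapse, leaving f ≈ 0.1051 of each dose.
Accumulation ratio R = 1/(1 − f) ≈ 1/0.8949 ≈ 1.1174.
Each bolus raises the concentration by D/Vd = 2177/124 ≈ 17.556 μg/mL.
Steady-state peak Cmax,ss = C₀·R ≈ 17.556 × 1.1174 ≈ 19.617 μg/mL.
Steady-state trough Cmin,ss = Cmax,ss·f ≈ 19.617 × 0.1051 ≈ 2.062 μg/mL.
Trough 2.1 μg/mL vs MEC 1 μg/mL: adequate.

2.1 μg/mL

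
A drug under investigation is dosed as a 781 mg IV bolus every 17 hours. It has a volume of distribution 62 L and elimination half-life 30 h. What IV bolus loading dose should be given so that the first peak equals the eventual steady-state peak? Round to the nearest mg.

2404 mg

f = (1/2)^(17/30) ≈ 0.675175; accumulation ratio R = 1/(1−f) ≈ 3.07858.
Loading dose to hit Cmax,ss on first dose: D_load = D_maint·R ≈ 781 × 3.07858 ≈ 2404.37 mg.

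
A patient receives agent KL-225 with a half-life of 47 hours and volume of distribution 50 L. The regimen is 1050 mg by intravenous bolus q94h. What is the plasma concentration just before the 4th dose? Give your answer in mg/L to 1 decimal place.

6.9 mg/L

f = (1/2)^(τ/t½) = (1/2)^(94/47) ≈ 0.2500.
C₀ = D/Vd = 1050/50 ≈ 21.000 mg/L.
Before the 4th dose, 3 doses have been given. Superposition: Cmin = C₀·(f + f² + … + f^3).
≈ 21.000 × (0.2500 + 0.0625 + 0.0156) ≈ 21.000 × 0.3281 ≈ 6.890 mg/L.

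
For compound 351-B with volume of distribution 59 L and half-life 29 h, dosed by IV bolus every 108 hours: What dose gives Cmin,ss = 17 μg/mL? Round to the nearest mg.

τ/t½ = 108/29 ≈ 3.7241, so f = (1/2)^(108/29) ≈ 0.075670.
Cmin,ss = (D/Vd)·f/(1−f), so D = Cmin,ss·Vd·(1−f)/f.
D = 17 × 59 × (1−f)/f ≈ 17 × 59 × 12.21528 ≈ 12251.93 mg.

12252 mg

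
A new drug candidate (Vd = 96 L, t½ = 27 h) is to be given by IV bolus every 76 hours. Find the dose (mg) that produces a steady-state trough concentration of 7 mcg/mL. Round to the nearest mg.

4056 mg

τ/t½ = 76/27 ≈ 2.8148, so f = (1/2)^(76/27) ≈ 0.142120.
Cmin,ss = (D/Vd)·f/(1−f), so D = Cmin,ss·Vd·(1−f)/f.
D = 7 × 96 × (1−f)/f ≈ 7 × 96 × 6.03631 ≈ 4056.40 mg.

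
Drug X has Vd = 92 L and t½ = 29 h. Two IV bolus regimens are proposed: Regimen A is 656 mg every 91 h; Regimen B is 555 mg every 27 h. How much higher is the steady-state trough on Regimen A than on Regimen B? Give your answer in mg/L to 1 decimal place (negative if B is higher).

Regimen A: f = (1/2)^(91/29) ≈ 0.1136; Cmin,ss = (656/92)·f/(1−f) ≈ 0.914 mg/L.
Regimen B: f = (1/2)^(27/29) ≈ 0.5245; Cmin,ss = (555/92)·f/(1−f) ≈ 6.654 mg/L.
Difference ≈ 0.914 − 6.654 ≈ -5.740 mg/L.

-5.7 mg/L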